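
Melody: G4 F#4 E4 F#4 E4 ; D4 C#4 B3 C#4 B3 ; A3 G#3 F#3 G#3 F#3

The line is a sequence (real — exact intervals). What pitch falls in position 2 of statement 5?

A#2

The unit is 5 notes. Position-2 pitches of the 3 shown cells: F#4, C#4, G#3.
Extending down a 4th: D#3 → A#2.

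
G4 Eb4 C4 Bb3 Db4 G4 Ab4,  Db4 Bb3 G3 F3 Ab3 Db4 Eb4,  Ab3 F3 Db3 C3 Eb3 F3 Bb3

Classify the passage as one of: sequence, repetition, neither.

neither

Note 6 of cell 3 is F3; if this were a sequence it would be Ab3. No unit length gives a consistent transposition pattern.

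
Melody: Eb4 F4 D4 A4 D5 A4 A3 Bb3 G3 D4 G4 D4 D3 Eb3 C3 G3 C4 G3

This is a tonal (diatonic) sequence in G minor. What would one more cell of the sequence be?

The 6-note cells begin on Eb4, A3, D3 — each down a 5th from the last.
So cell 4 is G2 A2 F2 C3 F3 C3.

G2 A2 F2 C3 F3 C3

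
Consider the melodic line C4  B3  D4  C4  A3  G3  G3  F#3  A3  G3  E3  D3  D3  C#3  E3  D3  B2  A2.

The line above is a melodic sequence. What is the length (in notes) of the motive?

6

Try groups of 6 (3 cells in 18 notes):
C4 B3 D4 C4 A3 G3 | G3 F#3 A3 G3 E3 D3 | D3 C#3 E3 D3 B2 A2
Every group is a transposition down a 4th of the one before; no shorter unit works.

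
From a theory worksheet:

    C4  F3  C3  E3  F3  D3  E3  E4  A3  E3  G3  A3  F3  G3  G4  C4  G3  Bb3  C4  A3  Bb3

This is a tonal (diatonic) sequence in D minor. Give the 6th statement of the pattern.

Unit = 7 notes; the statements start on C4, E4, G4, moving up a 3rd each time.
Carrying on: Bb4 → D5 → F5.
Statement 6 starts on F5 and keeps the same diatonic contour: F5 Bb4 F4 A4 Bb4 G4 A4.

F5 Bb4 F4 A4 Bb4 G4 A4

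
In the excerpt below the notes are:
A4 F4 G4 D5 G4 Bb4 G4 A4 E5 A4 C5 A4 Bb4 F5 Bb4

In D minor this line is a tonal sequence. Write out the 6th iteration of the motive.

F5 D5 E5 Bb5 E5

Taking 5-note groups, the heads are A4, Bb4, C5: the pattern moves up a 2nd.
Continuing the starts: D5 → E5 → F5.
From F5 the diatonic shape gives F5 D5 E5 Bb5 E5.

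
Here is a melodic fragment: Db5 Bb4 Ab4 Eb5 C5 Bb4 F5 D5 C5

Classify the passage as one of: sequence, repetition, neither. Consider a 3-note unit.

Each 3-note cell is the previous one transposed up a 2nd.

sequence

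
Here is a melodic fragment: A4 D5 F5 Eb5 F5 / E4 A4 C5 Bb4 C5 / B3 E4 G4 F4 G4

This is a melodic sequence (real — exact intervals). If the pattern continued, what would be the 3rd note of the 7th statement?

The unit is 5 notes. Position-3 pitches of the 3 shown cells: F5, C5, G4.
Extending down a 4th: D4 → A3 → E3 → B2.

B2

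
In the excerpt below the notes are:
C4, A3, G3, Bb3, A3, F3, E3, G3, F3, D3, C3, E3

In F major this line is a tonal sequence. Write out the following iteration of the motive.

D3 Bb2 A2 C3

Unit = 4 notes; the statements start on C4, A3, F3, moving down a 3rd each time.
Statement 4 starts on D3 and keeps the same diatonic contour: D3 Bb2 A2 C3.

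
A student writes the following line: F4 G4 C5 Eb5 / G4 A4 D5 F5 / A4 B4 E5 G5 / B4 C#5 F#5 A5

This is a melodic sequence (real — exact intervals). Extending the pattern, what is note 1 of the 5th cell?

Grouping in 4s, the 1st note of each cell is F4, G4, A4, B4.
From B4, up a 2nd gives C#5.

C#5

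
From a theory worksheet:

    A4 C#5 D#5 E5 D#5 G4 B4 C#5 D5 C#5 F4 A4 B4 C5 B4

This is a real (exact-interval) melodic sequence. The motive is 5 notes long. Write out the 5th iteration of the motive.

Db4 F4 G4 Ab4 G4

The 5-note cells begin on A4, G4, F4 — each down a 2nd from the last.
Carrying on: Eb4 → Db4.
So cell 5 is Db4 F4 G4 Ab4 G4.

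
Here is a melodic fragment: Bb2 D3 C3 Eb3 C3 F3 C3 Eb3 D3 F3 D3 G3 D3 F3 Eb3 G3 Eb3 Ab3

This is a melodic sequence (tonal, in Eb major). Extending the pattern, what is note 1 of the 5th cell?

F3

Grouping in 6s, the 1st note of each cell is Bb2, C3, D3.
Each moves up a 2nd. Continuing: Eb3 → F3.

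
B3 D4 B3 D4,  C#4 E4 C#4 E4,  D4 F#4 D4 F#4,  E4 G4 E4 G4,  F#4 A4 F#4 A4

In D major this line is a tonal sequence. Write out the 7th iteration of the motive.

Unit = 4 notes; the statements start on B3, C#4, D4, E4, F#4, moving up a 2nd each time.
Continuing the starts: G4 → A4.
From A4 the diatonic shape gives A4 C#5 A4 C#5.

A4 C#5 A4 C#5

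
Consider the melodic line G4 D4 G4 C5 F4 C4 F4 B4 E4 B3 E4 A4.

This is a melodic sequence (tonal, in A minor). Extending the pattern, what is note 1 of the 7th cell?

A3

Grouping in 4s, the 1st note of each cell is G4, F4, E4.
Extending down a 2nd: D4 → C4 → B3 → A3.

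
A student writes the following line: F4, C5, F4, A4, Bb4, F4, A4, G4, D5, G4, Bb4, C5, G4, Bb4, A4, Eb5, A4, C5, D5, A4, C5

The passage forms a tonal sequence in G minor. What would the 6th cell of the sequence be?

D5 A5 D5 F5 G5 D5 F5

Taking 7-note groups, the heads are F4, G4, A4: the pattern moves up a 2nd.
Continuing the starts: Bb4 → C5 → D5.
So cell 6 is D5 A5 D5 F5 G5 D5 F5.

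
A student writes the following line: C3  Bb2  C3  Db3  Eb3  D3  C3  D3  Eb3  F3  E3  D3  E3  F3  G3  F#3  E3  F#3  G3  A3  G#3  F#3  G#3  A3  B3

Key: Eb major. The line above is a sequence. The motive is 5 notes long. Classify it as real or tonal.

real

Each cell has the same semitone pattern (-2, 2, 1, 2) — intervals are preserved exactly.
And Db3 lies outside Eb major, so the sequence is real rather than tonal.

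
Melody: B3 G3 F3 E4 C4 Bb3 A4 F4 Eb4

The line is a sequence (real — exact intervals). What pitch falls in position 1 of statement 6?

With 3-note cells, note 1 of each statement runs B3, E4, A4.
Extending up a 4th: D5 → G5 → C6.

C6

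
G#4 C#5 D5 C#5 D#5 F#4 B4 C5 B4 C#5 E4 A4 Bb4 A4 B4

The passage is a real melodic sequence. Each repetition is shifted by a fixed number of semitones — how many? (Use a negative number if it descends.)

-2

The 5-note cells begin on G#4, F#4, E4 — each down a 2nd from the last.
G#4→F#4 is 66 − 68 = -2 semitones.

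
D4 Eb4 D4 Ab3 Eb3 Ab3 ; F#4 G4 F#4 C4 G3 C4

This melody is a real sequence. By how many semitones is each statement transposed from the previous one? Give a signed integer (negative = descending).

The 6-note cells begin on D4, F#4 — each up a 3rd from the last.
D4 to F#4 spans +4 semitones.

4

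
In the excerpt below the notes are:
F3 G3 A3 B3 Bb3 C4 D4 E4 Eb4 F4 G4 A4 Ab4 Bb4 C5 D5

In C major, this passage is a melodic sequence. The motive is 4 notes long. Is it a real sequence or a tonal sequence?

Each cell has the same semitone pattern (2, 2, 2) — intervals are preserved exactly.
And Bb3 lies outside C major, so the sequence is real rather than tonal.

real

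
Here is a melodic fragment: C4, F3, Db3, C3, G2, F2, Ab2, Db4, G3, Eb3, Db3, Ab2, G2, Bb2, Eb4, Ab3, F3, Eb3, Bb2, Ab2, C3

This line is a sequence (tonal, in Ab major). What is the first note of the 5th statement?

G4

With a 7-note motive the entries are C4, Db4, Eb4, each up a 2nd from the previous.
Continuing: F4 → G4. Statement 5 starts on G4.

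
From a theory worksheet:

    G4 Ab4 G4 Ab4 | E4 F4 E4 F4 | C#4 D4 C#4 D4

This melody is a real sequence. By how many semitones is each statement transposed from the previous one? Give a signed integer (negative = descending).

-3

The 4-note cells begin on G4, E4, C#4 — each down a 3rd from the last.
G4 to E4 spans -3 semitones.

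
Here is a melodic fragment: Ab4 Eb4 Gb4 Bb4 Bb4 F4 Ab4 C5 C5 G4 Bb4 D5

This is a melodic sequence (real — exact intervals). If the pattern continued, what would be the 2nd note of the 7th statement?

The unit is 4 notes. Position-2 pitches of the 3 shown cells: Eb4, F4, G4.
Carrying that up a 2nd forward: A4 → B4 → C#5 → D#5.

D#5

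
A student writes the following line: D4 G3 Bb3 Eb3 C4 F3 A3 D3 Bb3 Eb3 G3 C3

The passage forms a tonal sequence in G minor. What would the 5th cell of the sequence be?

The 4-note cells begin on D4, C4, Bb3 — each down a 2nd from the last.
Carrying on: A3 → G3.
So cell 5 is G3 C3 Eb3 A2.

G3 C3 Eb3 A2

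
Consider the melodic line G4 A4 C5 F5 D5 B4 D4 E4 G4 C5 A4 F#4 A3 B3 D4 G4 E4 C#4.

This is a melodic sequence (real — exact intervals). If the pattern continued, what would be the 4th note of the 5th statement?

With 6-note cells, note 4 of each statement runs F5, C5, G4.
Extending down a 4th: D4 → A3.

A3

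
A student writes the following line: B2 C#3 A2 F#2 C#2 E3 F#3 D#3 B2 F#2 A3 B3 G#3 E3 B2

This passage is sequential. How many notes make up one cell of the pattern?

5

There are 15 notes; a 5-note unit gives 3 cells:
B2 C#3 A2 F#2 C#2 | E3 F#3 D#3 B2 F#2 | A3 B3 G#3 E3 B2
Each cell is the previous one up a 4th — so the unit is 5 notes.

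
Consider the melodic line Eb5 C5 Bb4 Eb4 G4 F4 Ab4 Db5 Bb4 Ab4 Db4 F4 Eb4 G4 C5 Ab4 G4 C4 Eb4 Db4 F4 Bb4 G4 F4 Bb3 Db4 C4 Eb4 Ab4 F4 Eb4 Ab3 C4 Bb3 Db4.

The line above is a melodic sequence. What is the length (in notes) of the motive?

7

Try groups of 7 (5 cells in 35 notes):
Eb5 C5 Bb4 Eb4 G4 F4 Ab4 | Db5 Bb4 Ab4 Db4 F4 Eb4 G4 | C5 Ab4 G4 C4 Eb4 Db4 F4 | Bb4 G4 F4 Bb3 Db4 C4 Eb4 | Ab4 F4 Eb4 Ab3 C4 Bb3 Db4
Every group is a transposition down a 2nd of the one before; no shorter unit works.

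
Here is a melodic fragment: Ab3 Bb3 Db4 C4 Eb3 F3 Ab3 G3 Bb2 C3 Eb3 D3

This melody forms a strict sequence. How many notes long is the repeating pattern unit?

Try groups of 4 (3 cells in 12 notes):
Ab3 Bb3 Db4 C4 | Eb3 F3 Ab3 G3 | Bb2 C3 Eb3 D3
That's a consistent down a 4th shift per cell, and no other grouping gives one.

4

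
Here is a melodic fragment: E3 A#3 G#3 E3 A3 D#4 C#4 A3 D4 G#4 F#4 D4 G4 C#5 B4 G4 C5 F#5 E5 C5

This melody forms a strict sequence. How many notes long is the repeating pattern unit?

4

20 notes total. Splitting into 5 groups of 4:
E3 A#3 G#3 E3 | A3 D#4 C#4 A3 | D4 G#4 F#4 D4 | G4 C#5 B4 G4 | C5 F#5 E5 C5
Each cell is the previous one up a 4th — so the unit is 4 notes.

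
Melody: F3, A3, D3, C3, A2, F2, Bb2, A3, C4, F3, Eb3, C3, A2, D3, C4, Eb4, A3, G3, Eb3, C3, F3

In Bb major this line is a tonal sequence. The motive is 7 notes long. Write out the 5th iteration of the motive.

G4 Bb4 Eb4 D4 Bb3 G3 C4

The 7-note cells begin on F3, A3, C4 — each up a 3rd from the last.
Extending up a 3rd: Eb4 → G4.
So cell 5 is G4 Bb4 Eb4 D4 Bb3 G3 C4.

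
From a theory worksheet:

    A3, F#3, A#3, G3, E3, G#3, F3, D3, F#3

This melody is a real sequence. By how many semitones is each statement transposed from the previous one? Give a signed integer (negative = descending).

-2

Unit = 3 notes; the statements start on A3, G3, F3, moving down a 2nd each time.
A3 to G3 spans -2 semitones.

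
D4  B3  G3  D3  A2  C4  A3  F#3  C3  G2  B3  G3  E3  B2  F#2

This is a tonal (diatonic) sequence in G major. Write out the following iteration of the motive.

A3 F#3 D3 A2 E2

The 5-note cells begin on D4, C4, B3 — each down a 2nd from the last.
So cell 4 is A3 F#3 D3 A2 E2.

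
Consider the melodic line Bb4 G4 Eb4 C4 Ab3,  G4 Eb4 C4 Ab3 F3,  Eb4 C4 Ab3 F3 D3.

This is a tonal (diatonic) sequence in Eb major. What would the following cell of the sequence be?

C4 Ab3 F3 D3 Bb2

Unit = 5 notes; the statements start on Bb4, G4, Eb4, moving down a 3rd each time.
Statement 4 starts on C4 and keeps the same diatonic contour: C4 Ab3 F3 D3 Bb2.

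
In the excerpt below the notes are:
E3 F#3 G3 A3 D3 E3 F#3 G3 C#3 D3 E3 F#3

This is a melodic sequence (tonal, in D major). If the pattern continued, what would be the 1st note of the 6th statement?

With 4-note cells, note 1 of each statement runs E3, D3, C#3.
Each moves down a 2nd. Continuing: B2 → A2 → G2.

G2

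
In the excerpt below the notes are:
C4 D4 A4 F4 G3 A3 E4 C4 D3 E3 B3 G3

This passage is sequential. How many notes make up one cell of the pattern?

4

Try groups of 4 (3 cells in 12 notes):
C4 D4 A4 F4 | G3 A3 E4 C4 | D3 E3 B3 G3
Every group is a transposition down a 4th of the one before; no shorter unit works.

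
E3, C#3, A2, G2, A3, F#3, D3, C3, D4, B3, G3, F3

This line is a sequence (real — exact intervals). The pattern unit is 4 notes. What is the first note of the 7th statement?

With a 4-note motive the entries are E3, A3, D4, each up a 4th from the previous.
Extending the heads up a 4th: G4 → C5 → F5 → Bb5.

Bb5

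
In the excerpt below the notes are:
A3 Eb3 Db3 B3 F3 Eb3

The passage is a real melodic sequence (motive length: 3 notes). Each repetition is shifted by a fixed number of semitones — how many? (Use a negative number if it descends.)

2

The 3-note cells begin on A3, B3 — each up a 2nd from the last.
A3 to B3 spans +2 semitones.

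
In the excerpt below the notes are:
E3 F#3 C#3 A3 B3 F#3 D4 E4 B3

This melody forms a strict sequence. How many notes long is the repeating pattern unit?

3

9 notes total. Splitting into 3 groups of 3:
E3 F#3 C#3 | A3 B3 F#3 | D4 E4 B3
Every group is a transposition up a 4th of the one before; no shorter unit works.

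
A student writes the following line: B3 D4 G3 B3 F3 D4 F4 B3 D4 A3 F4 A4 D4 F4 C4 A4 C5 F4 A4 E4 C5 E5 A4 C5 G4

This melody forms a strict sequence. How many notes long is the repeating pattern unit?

There are 25 notes; a 5-note unit gives 5 cells:
B3 D4 G3 B3 F3 | D4 F4 B3 D4 A3 | F4 A4 D4 F4 C4 | A4 C5 F4 A4 E4 | C5 E5 A4 C5 G4
Each cell is the previous one up a 3rd — so the unit is 5 notes.

5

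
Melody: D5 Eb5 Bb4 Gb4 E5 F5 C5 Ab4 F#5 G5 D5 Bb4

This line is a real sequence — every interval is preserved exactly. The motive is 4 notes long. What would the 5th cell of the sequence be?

Unit = 4 notes; the statements start on D5, E5, F#5, moving up a 2nd each time.
Continuing the starts: G#5 → A#5.
From A#5 the exact shape gives A#5 B5 F#5 D5.

A#5 B5 F#5 D5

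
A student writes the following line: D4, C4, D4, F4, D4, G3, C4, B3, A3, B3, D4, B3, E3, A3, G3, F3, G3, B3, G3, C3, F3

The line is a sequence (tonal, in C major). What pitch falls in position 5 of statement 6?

The unit is 7 notes. Position-5 pitches of the 3 shown cells: D4, B3, G3.
Carrying that down a 3rd forward: E3 → C3 → A2.

A2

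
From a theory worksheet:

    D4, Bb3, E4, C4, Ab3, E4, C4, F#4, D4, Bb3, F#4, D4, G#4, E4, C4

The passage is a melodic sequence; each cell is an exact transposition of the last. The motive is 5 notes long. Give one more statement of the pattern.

G#4 E4 A#4 F#4 D4

The 5-note cells begin on D4, E4, F#4 — each up a 2nd from the last.
From G#4 the exact shape gives G#4 E4 A#4 F#4 D4.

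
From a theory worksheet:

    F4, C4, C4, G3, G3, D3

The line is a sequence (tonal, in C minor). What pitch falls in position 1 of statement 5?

With 2-note cells, note 1 of each statement runs F4, C4, G3.
Carrying that down a 4th forward: D3 → Ab2.

Ab2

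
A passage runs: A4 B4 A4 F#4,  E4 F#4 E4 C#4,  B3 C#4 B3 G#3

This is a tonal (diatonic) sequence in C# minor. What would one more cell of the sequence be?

F#3 G#3 F#3 D#3

The 4-note cells begin on A4, E4, B3 — each down a 4th from the last.
Statement 4 starts on F#3 and keeps the same diatonic contour: F#3 G#3 F#3 D#3.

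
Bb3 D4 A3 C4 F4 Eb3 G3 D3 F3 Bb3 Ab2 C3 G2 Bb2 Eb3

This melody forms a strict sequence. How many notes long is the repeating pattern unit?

Try groups of 5 (3 cells in 15 notes):
Bb3 D4 A3 C4 F4 | Eb3 G3 D3 F3 Bb3 | Ab2 C3 G2 Bb2 Eb3
That's a consistent down a 5th shift per cell, and no other grouping gives one.

5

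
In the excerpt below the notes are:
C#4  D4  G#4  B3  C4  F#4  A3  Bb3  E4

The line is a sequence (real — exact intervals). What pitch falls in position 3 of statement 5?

The unit is 3 notes. Position-3 pitches of the 3 shown cells: G#4, F#4, E4.
Carrying that down a 2nd forward: D4 → C4.

C4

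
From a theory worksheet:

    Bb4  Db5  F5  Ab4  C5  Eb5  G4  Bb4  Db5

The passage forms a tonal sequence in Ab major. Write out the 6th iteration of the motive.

Db4 F4 Ab4

The 3-note cells begin on Bb4, Ab4, G4 — each down a 2nd from the last.
Carrying on: F4 → Eb4 → Db4.
From Db4 the diatonic shape gives Db4 F4 Ab4.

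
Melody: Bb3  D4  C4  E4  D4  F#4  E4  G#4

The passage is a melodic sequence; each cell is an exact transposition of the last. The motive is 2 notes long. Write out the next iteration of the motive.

Taking 2-note groups, the heads are Bb3, C4, D4, E4: the pattern moves up a 2nd.
Statement 5 starts on F#4 and keeps the same exact contour: F#4 A#4.

F#4 A#4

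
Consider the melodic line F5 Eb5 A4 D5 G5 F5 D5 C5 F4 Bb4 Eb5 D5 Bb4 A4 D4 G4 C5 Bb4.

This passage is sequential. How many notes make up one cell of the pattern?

6

18 notes total. Splitting into 3 groups of 6:
F5 Eb5 A4 D5 G5 F5 | D5 C5 F4 Bb4 Eb5 D5 | Bb4 A4 D4 G4 C5 Bb4
Every group is a transposition down a 3rd of the one before; no shorter unit works.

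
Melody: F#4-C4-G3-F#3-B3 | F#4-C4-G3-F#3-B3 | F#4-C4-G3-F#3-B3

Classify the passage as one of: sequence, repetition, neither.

repetition

Each 5-note cell is identical (F#4 C4 G3 F#3 B3), restated at the same pitch.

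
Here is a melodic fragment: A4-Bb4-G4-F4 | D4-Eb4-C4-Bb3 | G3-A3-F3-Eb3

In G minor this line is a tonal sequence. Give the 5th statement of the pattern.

F2 G2 Eb2 D2

Taking 4-note groups, the heads are A4, D4, G3: the pattern moves down a 5th.
Carrying on: C3 → F2.
So cell 5 is F2 G2 Eb2 D2.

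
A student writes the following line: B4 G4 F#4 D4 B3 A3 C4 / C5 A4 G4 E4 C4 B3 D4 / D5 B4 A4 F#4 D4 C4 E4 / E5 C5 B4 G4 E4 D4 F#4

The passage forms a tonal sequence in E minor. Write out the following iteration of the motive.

F#5 D5 C5 A4 F#4 E4 G4

With a 7-note motive the entries are B4, C5, D5, E5, each up a 2nd from the previous.
From F#5 the diatonic shape gives F#5 D5 C5 A4 F#4 E4 G4.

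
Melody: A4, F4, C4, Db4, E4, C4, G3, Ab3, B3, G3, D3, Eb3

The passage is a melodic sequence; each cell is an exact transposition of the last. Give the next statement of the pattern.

Unit = 4 notes; the statements start on A4, E4, B3, moving down a 4th each time.
Statement 4 starts on F#3 and keeps the same exact contour: F#3 D3 A2 Bb2.

F#3 D3 A2 Bb2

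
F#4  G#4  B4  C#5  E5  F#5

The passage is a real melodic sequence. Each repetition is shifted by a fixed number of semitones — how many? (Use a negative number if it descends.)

5

With a 2-note motive the entries are F#4, B4, E5, each up a 4th from the previous.
Counting half-steps from F#4 to B4: 5.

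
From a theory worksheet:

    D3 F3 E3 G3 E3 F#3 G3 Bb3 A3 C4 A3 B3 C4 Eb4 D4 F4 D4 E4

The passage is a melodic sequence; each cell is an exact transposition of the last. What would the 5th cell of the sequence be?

With a 6-note motive the entries are D3, G3, C4, each up a 4th from the previous.
Continuing the starts: F4 → Bb4.
So cell 5 is Bb4 Db5 C5 Eb5 C5 D5.

Bb4 Db5 C5 Eb5 C5 D5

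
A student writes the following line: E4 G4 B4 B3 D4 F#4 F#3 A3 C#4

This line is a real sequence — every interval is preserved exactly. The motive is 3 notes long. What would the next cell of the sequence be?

C#3 E3 G#3

The 3-note cells begin on E4, B3, F#3 — each down a 4th from the last.
From C#3 the exact shape gives C#3 E3 G#3.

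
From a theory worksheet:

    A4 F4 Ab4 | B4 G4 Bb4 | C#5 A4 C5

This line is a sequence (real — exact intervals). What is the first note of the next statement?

D#5

Unit = 3 notes; the statements start on A4, B4, C#5, moving up a 2nd each time.
The next head, up a 2nd from C#5, is D#5.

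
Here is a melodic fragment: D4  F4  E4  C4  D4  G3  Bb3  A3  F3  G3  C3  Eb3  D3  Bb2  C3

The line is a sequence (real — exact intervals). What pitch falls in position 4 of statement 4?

Grouping in 5s, the 4th note of each cell is C4, F3, Bb2.
Each moves down a 5th; the next is Eb2.

Eb2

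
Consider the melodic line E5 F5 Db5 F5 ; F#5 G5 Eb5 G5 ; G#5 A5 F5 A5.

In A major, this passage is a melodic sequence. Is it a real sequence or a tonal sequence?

real

Each cell has the same semitone pattern (1, -4, 4) — intervals are preserved exactly.
And F5 lies outside A major, so the sequence is real rather than tonal.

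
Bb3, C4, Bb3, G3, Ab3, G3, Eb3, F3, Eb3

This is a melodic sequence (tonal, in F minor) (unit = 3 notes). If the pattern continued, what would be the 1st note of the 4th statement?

The unit is 3 notes. Position-1 pitches of the 3 shown cells: Bb3, G3, Eb3.
From Eb3, down a 3rd gives C3.

C3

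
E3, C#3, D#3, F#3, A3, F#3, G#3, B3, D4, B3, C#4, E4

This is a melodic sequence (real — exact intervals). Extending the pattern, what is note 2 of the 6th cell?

Grouping in 4s, the 2nd note of each cell is C#3, F#3, B3.
Extending up a 4th: E4 → A4 → D5.

D5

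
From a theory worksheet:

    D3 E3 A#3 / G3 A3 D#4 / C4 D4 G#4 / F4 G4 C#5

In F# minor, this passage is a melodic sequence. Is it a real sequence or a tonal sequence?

Each cell has the same semitone pattern (2, 6) — intervals are preserved exactly.
And A#3 lies outside F# minor, so the sequence is real rather than tonal.

real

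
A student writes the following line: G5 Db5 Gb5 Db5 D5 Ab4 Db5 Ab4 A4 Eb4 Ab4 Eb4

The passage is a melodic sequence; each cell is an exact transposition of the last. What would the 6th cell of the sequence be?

With a 4-note motive the entries are G5, D5, A4, each down a 4th from the previous.
Continuing the starts: E4 → B3 → F#3.
From F#3 the exact shape gives F#3 C3 F3 C3.

F#3 C3 F3 C3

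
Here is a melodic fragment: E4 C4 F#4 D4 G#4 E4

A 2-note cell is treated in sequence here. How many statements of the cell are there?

6 notes in groups of 2 gives 6/2 = 3 statements.
Starts: E4, F#4, G#4 — each up a 2nd.

3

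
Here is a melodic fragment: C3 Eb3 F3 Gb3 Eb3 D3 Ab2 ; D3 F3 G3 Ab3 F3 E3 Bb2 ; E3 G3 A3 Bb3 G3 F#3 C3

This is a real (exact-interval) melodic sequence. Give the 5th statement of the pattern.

G#3 B3 C#4 D4 B3 A#3 E3

With a 7-note motive the entries are C3, D3, E3, each up a 2nd from the previous.
Extending up a 2nd: F#3 → G#3.
So cell 5 is G#3 B3 C#4 D4 B3 A#3 E3.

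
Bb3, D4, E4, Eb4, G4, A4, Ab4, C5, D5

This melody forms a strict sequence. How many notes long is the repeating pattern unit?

3

Try groups of 3 (3 cells in 9 notes):
Bb3 D4 E4 | Eb4 G4 A4 | Ab4 C5 D5
Every group is a transposition up a 4th of the one before; no shorter unit works.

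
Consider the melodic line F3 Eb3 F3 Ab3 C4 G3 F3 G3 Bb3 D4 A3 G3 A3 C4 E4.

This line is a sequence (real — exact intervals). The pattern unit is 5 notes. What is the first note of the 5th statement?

The 5-note cells begin on F3, G3, A3 — each up a 2nd from the last.
Extending the heads up a 2nd: B3 → C#4.

C#4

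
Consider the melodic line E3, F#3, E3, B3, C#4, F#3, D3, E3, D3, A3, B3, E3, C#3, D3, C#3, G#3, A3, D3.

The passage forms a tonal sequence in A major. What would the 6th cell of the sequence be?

Unit = 6 notes; the statements start on E3, D3, C#3, moving down a 2nd each time.
Extending down a 2nd: B2 → A2 → G#2.
From G#2 the diatonic shape gives G#2 A2 G#2 D3 E3 A2.

G#2 A2 G#2 D3 E3 A2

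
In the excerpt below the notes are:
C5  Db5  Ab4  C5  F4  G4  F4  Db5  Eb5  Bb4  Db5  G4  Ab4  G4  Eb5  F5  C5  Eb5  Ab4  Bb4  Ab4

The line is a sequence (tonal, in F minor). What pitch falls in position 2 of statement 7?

Grouping in 7s, the 2nd note of each cell is Db5, Eb5, F5.
Extending up a 2nd: G5 → Ab5 → Bb5 → C6.

C6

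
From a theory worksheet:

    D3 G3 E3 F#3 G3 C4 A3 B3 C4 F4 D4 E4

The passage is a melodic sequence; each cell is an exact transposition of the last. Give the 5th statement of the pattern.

Bb4 Eb5 C5 D5

Unit = 4 notes; the statements start on D3, G3, C4, moving up a 4th each time.
Extending up a 4th: F4 → Bb4.
So cell 5 is Bb4 Eb5 C5 D5.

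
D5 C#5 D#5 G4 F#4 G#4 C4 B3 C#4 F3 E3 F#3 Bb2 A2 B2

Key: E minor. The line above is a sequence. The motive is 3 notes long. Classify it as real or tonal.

Each cell has the same semitone pattern (-1, 2) — intervals are preserved exactly.
And C#5 lies outside E minor, so the sequence is real rather than tonal.

real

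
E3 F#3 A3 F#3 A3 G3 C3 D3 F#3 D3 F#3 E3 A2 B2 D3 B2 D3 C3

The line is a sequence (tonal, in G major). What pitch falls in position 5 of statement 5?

Grouping in 6s, the 5th note of each cell is A3, F#3, D3.
Each moves down a 3rd. Continuing: B2 → G2.

G2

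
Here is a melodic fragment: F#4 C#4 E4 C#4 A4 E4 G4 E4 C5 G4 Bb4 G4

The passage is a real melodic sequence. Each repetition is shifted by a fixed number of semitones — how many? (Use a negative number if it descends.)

Unit = 4 notes; the statements start on F#4, A4, C5, moving up a 3rd each time.
F#4→A4 is 69 − 66 = 3 semitones.

3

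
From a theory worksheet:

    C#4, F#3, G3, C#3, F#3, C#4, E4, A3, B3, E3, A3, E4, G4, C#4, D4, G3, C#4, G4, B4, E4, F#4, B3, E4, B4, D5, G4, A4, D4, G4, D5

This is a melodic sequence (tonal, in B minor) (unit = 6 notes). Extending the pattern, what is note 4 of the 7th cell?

A4

With 6-note cells, note 4 of each statement runs C#3, E3, G3, B3, D4.
Carrying that up a 3rd forward: F#4 → A4.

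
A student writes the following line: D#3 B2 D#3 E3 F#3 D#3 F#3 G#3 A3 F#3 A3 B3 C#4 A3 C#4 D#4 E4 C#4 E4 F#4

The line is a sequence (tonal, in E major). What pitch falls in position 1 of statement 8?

D#5

Grouping in 4s, the 1st note of each cell is D#3, F#3, A3, C#4, E4.
Extending up a 3rd: G#4 → B4 → D#5.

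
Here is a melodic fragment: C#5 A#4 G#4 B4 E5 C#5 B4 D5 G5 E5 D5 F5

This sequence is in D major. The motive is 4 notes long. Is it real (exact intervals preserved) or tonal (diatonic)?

Each cell has the same semitone pattern (-3, -2, 3) — intervals are preserved exactly.
And A#4 lies outside D major, so the sequence is real rather than tonal.

real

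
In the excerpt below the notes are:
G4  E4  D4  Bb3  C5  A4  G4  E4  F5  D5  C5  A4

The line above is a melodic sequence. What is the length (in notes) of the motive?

Try groups of 4 (3 cells in 12 notes):
G4 E4 D4 Bb3 | C5 A4 G4 E4 | F5 D5 C5 A4
Every group is a transposition up a 4th of the one before; no shorter unit works.

4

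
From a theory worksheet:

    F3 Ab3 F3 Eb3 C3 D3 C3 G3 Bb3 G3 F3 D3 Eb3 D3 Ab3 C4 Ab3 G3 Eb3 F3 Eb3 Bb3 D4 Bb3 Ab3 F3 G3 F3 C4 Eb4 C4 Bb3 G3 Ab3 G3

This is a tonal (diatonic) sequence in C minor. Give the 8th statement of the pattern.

F4 Ab4 F4 Eb4 C4 D4 C4

Unit = 7 notes; the statements start on F3, G3, Ab3, Bb3, C4, moving up a 2nd each time.
Extending up a 2nd: D4 → Eb4 → F4.
From F4 the diatonic shape gives F4 Ab4 F4 Eb4 C4 D4 C4.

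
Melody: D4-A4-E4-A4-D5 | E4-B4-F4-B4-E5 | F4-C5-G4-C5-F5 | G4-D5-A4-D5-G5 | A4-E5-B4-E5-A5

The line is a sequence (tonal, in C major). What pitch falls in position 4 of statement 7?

With 5-note cells, note 4 of each statement runs A4, B4, C5, D5, E5.
Extending up a 2nd: F5 → G5.

G5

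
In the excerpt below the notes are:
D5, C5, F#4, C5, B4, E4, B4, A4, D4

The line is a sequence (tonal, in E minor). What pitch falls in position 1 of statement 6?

With 3-note cells, note 1 of each statement runs D5, C5, B4.
Carrying that down a 2nd forward: A4 → G4 → F#4.

F#4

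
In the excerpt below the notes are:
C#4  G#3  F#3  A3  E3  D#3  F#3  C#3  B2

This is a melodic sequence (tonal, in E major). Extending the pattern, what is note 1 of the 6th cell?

The unit is 3 notes. Position-1 pitches of the 3 shown cells: C#4, A3, F#3.
Extending down a 3rd: D#3 → B2 → G#2.

G#2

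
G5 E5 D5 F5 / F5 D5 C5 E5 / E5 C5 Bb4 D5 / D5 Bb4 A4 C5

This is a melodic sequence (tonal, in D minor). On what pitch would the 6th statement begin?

The 4-note cells begin on G5, F5, E5, D5 — each down a 2nd from the last.
Continuing: C5 → Bb4. Statement 6 starts on Bb4.

Bb4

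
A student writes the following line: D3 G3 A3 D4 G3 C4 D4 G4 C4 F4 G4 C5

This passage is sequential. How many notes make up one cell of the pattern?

There are 12 notes; a 4-note unit gives 3 cells:
D3 G3 A3 D4 | G3 C4 D4 G4 | C4 F4 G4 C5
Each cell is the previous one up a 4th — so the unit is 4 notes.

4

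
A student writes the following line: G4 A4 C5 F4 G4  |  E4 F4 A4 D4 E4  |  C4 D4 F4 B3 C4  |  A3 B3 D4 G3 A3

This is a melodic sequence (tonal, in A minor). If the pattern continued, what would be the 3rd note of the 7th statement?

E3

Grouping in 5s, the 3rd note of each cell is C5, A4, F4, D4.
Extending down a 3rd: B3 → G3 → E3.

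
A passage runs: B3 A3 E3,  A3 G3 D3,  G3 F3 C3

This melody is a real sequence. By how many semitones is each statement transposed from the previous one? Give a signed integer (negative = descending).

-2

Taking 3-note groups, the heads are B3, A3, G3: the pattern moves down a 2nd.
Counting half-steps from B3 to A3: -2.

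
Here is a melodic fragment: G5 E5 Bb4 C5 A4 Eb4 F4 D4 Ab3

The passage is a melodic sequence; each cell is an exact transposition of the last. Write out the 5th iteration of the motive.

The 3-note cells begin on G5, C5, F4 — each down a 5th from the last.
Continuing the starts: Bb3 → Eb3.
Statement 5 starts on Eb3 and keeps the same exact contour: Eb3 C3 Gb2.

Eb3 C3 Gb2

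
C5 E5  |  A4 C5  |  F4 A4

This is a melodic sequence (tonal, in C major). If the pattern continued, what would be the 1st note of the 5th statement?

B3

With 2-note cells, note 1 of each statement runs C5, A4, F4.
Extending down a 3rd: D4 → B3.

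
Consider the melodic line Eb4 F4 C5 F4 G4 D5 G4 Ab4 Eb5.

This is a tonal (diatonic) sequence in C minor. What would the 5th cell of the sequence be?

Bb4 C5 G5

Unit = 3 notes; the statements start on Eb4, F4, G4, moving up a 2nd each time.
Carrying on: Ab4 → Bb4.
From Bb4 the diatonic shape gives Bb4 C5 G5.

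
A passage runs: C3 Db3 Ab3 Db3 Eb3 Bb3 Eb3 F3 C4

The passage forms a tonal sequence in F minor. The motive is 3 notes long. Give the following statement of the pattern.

F3 G3 Db4

Taking 3-note groups, the heads are C3, Db3, Eb3: the pattern moves up a 2nd.
So cell 4 is F3 G3 Db4.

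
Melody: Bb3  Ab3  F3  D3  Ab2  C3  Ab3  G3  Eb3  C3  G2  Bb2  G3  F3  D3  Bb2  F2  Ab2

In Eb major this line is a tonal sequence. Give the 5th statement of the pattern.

Eb3 D3 Bb2 G2 D2 F2

The 6-note cells begin on Bb3, Ab3, G3 — each down a 2nd from the last.
Continuing the starts: F3 → Eb3.
From Eb3 the diatonic shape gives Eb3 D3 Bb2 G2 D2 F2.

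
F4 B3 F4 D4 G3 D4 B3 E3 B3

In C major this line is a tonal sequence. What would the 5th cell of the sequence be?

The 3-note cells begin on F4, D4, B3 — each down a 3rd from the last.
Extending down a 3rd: G3 → E3.
Statement 5 starts on E3 and keeps the same diatonic contour: E3 A2 E3.

E3 A2 E3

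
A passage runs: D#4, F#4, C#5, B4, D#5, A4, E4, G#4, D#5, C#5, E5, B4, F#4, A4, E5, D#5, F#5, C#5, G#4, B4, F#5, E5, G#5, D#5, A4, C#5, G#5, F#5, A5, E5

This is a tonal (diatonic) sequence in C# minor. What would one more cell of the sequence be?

B4 D#5 A5 G#5 B5 F#5

The 6-note cells begin on D#4, E4, F#4, G#4, A4 — each up a 2nd from the last.
So cell 6 is B4 D#5 A5 G#5 B5 F#5.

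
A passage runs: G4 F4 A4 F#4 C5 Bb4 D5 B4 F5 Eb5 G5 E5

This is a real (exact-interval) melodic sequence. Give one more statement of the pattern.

Bb5 Ab5 C6 A5

With a 4-note motive the entries are G4, C5, F5, each up a 4th from the previous.
Statement 4 starts on Bb5 and keeps the same exact contour: Bb5 Ab5 C6 A5.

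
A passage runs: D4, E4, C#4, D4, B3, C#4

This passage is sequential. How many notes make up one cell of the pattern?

2

Try groups of 2 (3 cells in 6 notes):
D4 E4 | C#4 D4 | B3 C#4
Each cell is the previous one down a 2nd — so the unit is 2 notes.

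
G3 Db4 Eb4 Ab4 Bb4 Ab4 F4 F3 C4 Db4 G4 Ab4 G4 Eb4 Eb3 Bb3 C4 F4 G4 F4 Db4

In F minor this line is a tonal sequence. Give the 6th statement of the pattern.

Bb2 F3 G3 C4 Db4 C4 Ab3

Unit = 7 notes; the statements start on G3, F3, Eb3, moving down a 2nd each time.
Extending down a 2nd: Db3 → C3 → Bb2.
So cell 6 is Bb2 F3 G3 C4 Db4 C4 Ab3.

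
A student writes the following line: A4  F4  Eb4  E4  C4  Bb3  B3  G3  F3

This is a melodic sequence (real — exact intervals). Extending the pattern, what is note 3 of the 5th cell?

G2

With 3-note cells, note 3 of each statement runs Eb4, Bb3, F3.
Each moves down a 4th. Continuing: C3 → G2.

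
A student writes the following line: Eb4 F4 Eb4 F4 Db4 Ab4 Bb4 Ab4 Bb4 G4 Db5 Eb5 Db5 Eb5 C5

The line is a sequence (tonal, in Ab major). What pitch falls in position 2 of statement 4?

Ab5

Grouping in 5s, the 2nd note of each cell is F4, Bb4, Eb5.
From Eb5, up a 4th gives Ab5.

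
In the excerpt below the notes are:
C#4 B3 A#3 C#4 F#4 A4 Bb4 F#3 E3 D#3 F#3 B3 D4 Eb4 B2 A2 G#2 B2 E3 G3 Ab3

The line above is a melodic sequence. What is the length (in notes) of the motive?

7

There are 21 notes; a 7-note unit gives 3 cells:
C#4 B3 A#3 C#4 F#4 A4 Bb4 | F#3 E3 D#3 F#3 B3 D4 Eb4 | B2 A2 G#2 B2 E3 G3 Ab3
Every group is a transposition down a 5th of the one before; no shorter unit works.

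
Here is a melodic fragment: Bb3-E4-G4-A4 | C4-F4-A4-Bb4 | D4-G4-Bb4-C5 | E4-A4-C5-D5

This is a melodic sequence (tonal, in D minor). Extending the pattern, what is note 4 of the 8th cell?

The unit is 4 notes. Position-4 pitches of the 4 shown cells: A4, Bb4, C5, D5.
Extending up a 2nd: E5 → F5 → G5 → A5.

A5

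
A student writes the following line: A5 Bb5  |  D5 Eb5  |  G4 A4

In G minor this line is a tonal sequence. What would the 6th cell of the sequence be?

Taking 2-note groups, the heads are A5, D5, G4: the pattern moves down a 5th.
Extending down a 5th: C4 → F3 → Bb2.
Statement 6 starts on Bb2 and keeps the same diatonic contour: Bb2 C3.

Bb2 C3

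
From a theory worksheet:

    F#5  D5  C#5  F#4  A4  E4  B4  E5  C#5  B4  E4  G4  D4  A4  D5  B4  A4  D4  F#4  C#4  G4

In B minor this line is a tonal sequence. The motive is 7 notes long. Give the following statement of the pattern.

C#5 A4 G4 C#4 E4 B3 F#4

The 7-note cells begin on F#5, E5, D5 — each down a 2nd from the last.
From C#5 the diatonic shape gives C#5 A4 G4 C#4 E4 B3 F#4.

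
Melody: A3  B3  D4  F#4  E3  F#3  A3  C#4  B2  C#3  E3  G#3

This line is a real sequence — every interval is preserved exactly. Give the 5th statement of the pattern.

C#2 D#2 F#2 A#2

With a 4-note motive the entries are A3, E3, B2, each down a 4th from the previous.
Continuing the starts: F#2 → C#2.
Statement 5 starts on C#2 and keeps the same exact contour: C#2 D#2 F#2 A#2.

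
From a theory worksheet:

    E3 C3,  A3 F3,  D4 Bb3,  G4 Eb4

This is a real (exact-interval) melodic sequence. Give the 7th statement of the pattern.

Bb5 Gb5

With a 2-note motive the entries are E3, A3, D4, G4, each up a 4th from the previous.
Continuing the starts: C5 → F5 → Bb5.
So cell 7 is Bb5 Gb5.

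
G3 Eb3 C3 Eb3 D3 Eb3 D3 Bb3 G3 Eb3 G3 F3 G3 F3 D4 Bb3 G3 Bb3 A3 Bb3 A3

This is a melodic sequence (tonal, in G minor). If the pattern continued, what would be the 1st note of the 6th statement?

With 7-note cells, note 1 of each statement runs G3, Bb3, D4.
Extending up a 3rd: F4 → A4 → C5.

C5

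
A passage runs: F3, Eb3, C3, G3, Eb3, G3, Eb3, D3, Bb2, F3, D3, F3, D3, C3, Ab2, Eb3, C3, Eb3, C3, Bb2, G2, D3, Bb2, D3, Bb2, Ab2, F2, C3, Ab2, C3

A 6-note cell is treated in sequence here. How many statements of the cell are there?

5

30 notes in groups of 6 gives 30/6 = 5 statements.
Starts: F3, Eb3, D3, C3, Bb2 — each down a 2nd.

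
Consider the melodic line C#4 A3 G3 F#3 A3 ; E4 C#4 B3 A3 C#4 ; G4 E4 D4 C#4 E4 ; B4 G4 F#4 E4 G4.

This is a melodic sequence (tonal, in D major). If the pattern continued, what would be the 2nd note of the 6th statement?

D5

With 5-note cells, note 2 of each statement runs A3, C#4, E4, G4.
Carrying that up a 3rd forward: B4 → D5.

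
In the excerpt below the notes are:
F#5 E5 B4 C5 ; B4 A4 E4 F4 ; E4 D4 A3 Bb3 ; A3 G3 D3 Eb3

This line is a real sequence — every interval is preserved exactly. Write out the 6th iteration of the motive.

Unit = 4 notes; the statements start on F#5, B4, E4, A3, moving down a 5th each time.
Carrying on: D3 → G2.
From G2 the exact shape gives G2 F2 C2 Db2.

G2 F2 C2 Db2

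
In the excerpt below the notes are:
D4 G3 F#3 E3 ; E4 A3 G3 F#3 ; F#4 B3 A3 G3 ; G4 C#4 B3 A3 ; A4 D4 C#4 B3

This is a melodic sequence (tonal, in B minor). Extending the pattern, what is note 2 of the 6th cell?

E4

Grouping in 4s, the 2nd note of each cell is G3, A3, B3, C#4, D4.
Each moves up a 2nd; the next is E4.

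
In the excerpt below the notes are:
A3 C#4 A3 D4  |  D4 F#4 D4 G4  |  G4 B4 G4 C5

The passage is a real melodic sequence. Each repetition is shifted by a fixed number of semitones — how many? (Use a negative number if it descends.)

5

Taking 4-note groups, the heads are A3, D4, G4: the pattern moves up a 4th.
A3→D4 is 62 − 57 = 5 semitones.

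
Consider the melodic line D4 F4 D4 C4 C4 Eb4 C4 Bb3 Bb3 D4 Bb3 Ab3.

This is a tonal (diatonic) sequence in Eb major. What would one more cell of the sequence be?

The 4-note cells begin on D4, C4, Bb3 — each down a 2nd from the last.
Statement 4 starts on Ab3 and keeps the same diatonic contour: Ab3 C4 Ab3 G3.

Ab3 C4 Ab3 G3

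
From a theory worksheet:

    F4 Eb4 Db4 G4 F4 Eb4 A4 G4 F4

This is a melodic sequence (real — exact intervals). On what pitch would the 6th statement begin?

D#5

The 3-note cells begin on F4, G4, A4 — each up a 2nd from the last.
Continuing: B4 → C#5 → D#5. Statement 6 starts on D#5.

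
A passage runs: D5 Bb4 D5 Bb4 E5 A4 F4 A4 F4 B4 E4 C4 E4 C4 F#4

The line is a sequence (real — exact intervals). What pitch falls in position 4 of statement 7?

E2

The unit is 5 notes. Position-4 pitches of the 3 shown cells: Bb4, F4, C4.
Each moves down a 4th. Continuing: G3 → D3 → A2 → E2.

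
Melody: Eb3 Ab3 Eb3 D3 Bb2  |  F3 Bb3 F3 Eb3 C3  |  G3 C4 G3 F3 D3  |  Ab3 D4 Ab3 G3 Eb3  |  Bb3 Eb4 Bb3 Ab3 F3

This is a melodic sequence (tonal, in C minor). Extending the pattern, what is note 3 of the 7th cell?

Grouping in 5s, the 3rd note of each cell is Eb3, F3, G3, Ab3, Bb3.
Carrying that up a 2nd forward: C4 → D4.

D4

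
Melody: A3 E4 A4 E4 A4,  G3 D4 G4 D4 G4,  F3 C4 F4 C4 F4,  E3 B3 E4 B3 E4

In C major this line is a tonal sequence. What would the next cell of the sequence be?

D3 A3 D4 A3 D4

Unit = 5 notes; the statements start on A3, G3, F3, E3, moving down a 2nd each time.
Statement 5 starts on D3 and keeps the same diatonic contour: D3 A3 D4 A3 D4.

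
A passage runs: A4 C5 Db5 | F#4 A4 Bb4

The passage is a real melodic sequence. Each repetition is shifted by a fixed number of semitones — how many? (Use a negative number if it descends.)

With a 3-note motive the entries are A4, F#4, each down a 3rd from the previous.
A4 to F#4 spans -3 semitones.

-3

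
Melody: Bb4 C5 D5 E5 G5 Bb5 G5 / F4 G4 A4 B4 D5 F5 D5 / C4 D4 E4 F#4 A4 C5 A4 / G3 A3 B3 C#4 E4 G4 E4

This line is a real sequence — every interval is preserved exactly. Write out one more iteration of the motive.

D3 E3 F#3 G#3 B3 D4 B3

Unit = 7 notes; the statements start on Bb4, F4, C4, G3, moving down a 4th each time.
From D3 the exact shape gives D3 E3 F#3 G#3 B3 D4 B3.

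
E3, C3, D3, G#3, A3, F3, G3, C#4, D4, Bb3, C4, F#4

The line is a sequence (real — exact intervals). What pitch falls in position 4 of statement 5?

E5

Grouping in 4s, the 4th note of each cell is G#3, C#4, F#4.
Each moves up a 4th. Continuing: B4 → E5.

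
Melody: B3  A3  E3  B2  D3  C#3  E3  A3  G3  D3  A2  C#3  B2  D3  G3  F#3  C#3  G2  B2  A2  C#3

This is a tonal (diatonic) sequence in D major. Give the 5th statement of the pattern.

Taking 7-note groups, the heads are B3, A3, G3: the pattern moves down a 2nd.
Carrying on: F#3 → E3.
Statement 5 starts on E3 and keeps the same diatonic contour: E3 D3 A2 E2 G2 F#2 A2.

E3 D3 A2 E2 G2 F#2 A2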